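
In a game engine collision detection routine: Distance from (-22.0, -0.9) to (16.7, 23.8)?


dx=38.7, dy=24.7
d^2 = 38.7^2 + 24.7^2 = 2107.78
d = sqrt(2107.78) = 45.9106

45.9106


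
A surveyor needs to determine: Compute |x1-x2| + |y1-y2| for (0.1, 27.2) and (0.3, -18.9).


|0.1-0.3| + |27.2-(-18.9)| = 0.2 + 46.1 = 46.3

46.3


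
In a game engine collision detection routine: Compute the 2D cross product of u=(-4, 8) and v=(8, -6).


u x v = u_x*v_y - u_y*v_x = (-4)*(-6) - 8*8
= 24 - 64 = -40

-40


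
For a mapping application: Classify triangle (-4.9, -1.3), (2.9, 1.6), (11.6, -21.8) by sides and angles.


Side lengths squared: AB^2=69.25, BC^2=623.25, CA^2=692.5
Sorted: [69.25, 623.25, 692.5]
By sides: Scalene, By angles: Right

Scalene, Right


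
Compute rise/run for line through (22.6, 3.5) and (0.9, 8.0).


slope = (y2-y1)/(x2-x1) = (8-3.5)/(0.9-22.6) = 4.5/(-21.7) = -0.2074

-0.2074


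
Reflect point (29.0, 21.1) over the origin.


Reflection over origin: (x,y) -> (-x,-y)
(29, 21.1) -> (-29, -21.1)

(-29, -21.1)


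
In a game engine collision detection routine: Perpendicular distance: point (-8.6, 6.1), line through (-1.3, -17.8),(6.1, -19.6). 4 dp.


|cross product| = 163.72
|line direction| = sqrt(58) = 7.6158
Distance = 163.72/sqrt(58) = 21.4975

21.4975


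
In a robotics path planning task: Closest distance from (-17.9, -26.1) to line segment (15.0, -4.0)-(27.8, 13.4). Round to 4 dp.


Project P onto AB: t = 0 (clamped to [0,1])
Closest point on segment: (15, -4)
Distance: 39.6336

39.6336


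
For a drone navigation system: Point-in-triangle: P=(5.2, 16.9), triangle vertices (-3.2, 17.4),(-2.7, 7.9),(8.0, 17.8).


Cross products: AB x AP = 79.55, BC x BP = 18.09, CA x CP = 8.96
All same sign? yes

Yes, inside


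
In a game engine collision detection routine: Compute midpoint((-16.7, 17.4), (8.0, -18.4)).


M = (((-16.7)+8)/2, (17.4+(-18.4))/2)
= (-4.35, -0.5)

(-4.35, -0.5)


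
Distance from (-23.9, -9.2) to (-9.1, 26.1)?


dx=14.8, dy=35.3
d^2 = 14.8^2 + 35.3^2 = 1465.13
d = sqrt(1465.13) = 38.277

38.277


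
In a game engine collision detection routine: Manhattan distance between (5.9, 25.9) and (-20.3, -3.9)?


|5.9-(-20.3)| + |25.9-(-3.9)| = 26.2 + 29.8 = 56

56


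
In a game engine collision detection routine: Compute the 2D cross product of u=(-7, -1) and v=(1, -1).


u x v = u_x*v_y - u_y*v_x = (-7)*(-1) - (-1)*1
= 7 - (-1) = 8

8


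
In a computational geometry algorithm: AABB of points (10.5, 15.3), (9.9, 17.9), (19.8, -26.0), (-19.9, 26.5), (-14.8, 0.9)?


x range: [-19.9, 19.8]
y range: [-26, 26.5]
Bounding box: (-19.9,-26) to (19.8,26.5)

(-19.9,-26) to (19.8,26.5)


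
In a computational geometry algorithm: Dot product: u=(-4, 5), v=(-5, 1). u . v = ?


u . v = u_x*v_x + u_y*v_y = (-4)*(-5) + 5*1
= 20 + 5 = 25

25


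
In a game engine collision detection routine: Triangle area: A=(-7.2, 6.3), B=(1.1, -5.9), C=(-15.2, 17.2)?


Area = |x_A(y_B-y_C) + x_B(y_C-y_A) + x_C(y_A-y_B)|/2
= |166.32 + 11.99 + (-185.44)|/2
= 7.13/2 = 3.565

3.565


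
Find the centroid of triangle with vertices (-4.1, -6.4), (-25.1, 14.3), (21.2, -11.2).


Centroid = ((x_A+x_B+x_C)/3, (y_A+y_B+y_C)/3)
= (((-4.1)+(-25.1)+21.2)/3, ((-6.4)+14.3+(-11.2))/3)
= (-2.6667, -1.1)

(-2.6667, -1.1)


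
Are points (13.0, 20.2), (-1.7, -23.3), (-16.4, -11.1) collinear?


Cross product: ((-1.7)-13)*((-11.1)-20.2) - ((-23.3)-20.2)*((-16.4)-13)
= -818.79

No, not collinear


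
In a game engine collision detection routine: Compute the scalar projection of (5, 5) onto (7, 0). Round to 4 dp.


u.v = 35, |v| = sqrt(49) = 7
Scalar projection = u.v / |v| = 35 / sqrt(49) = 5

5


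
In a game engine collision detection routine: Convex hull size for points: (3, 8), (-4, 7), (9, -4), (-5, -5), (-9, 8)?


Convex hull vertices (CCW): (-9, 8), (-5, -5), (9, -4), (3, 8)
Count = 4

4


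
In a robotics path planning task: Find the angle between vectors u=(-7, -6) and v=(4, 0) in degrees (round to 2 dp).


u.v = -28, |u| = sqrt(85) = 9.2195, |v| = sqrt(16) = 4
cos(theta) = u.v/(|u||v|) = -28/sqrt(1360) = -0.759257
theta = acos(-0.759257) = 139.4 degrees

139.4 degrees


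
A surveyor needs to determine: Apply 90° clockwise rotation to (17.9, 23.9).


90° CW: (x,y) -> (y, -x)
(17.9,23.9) -> (23.9, -17.9)

(23.9, -17.9)


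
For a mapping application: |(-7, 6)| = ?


|u| = sqrt((-7)^2 + 6^2) = sqrt(85) = 9.2195

9.2195


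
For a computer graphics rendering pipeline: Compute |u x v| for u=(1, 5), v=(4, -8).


|u x v| = |1*(-8) - 5*4|
= |(-8) - 20| = 28

28


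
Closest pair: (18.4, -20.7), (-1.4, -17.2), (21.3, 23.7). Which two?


d(P0,P1) = 20.107, d(P0,P2) = 44.4946, d(P1,P2) = 46.7771
Closest: P0 and P1

Closest pair: (18.4, -20.7) and (-1.4, -17.2), distance = 20.107


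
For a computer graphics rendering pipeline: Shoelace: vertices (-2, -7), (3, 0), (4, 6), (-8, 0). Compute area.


Shoelace sum: ((-2)*0 - 3*(-7)) + (3*6 - 4*0) + (4*0 - (-8)*6) + ((-8)*(-7) - (-2)*0)
= 143
Area = |143|/2 = 71.5

71.5


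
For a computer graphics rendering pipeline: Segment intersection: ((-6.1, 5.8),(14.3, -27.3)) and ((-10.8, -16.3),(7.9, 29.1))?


Cross products: d1=199.89, d2=-1345.24, d3=-606.41, d4=938.72
d1*d2 < 0 and d3*d4 < 0? yes

Yes, they intersect


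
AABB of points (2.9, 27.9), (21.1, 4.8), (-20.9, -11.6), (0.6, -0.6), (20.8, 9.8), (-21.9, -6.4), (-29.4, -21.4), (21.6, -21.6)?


x range: [-29.4, 21.6]
y range: [-21.6, 27.9]
Bounding box: (-29.4,-21.6) to (21.6,27.9)

(-29.4,-21.6) to (21.6,27.9)


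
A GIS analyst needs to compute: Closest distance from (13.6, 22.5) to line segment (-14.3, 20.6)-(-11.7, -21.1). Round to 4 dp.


Project P onto AB: t = 0 (clamped to [0,1])
Closest point on segment: (-14.3, 20.6)
Distance: 27.9646

27.9646


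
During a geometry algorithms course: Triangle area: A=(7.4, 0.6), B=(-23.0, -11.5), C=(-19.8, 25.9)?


Area = |x_A(y_B-y_C) + x_B(y_C-y_A) + x_C(y_A-y_B)|/2
= |(-276.76) + (-581.9) + (-239.58)|/2
= 1098.24/2 = 549.12

549.12


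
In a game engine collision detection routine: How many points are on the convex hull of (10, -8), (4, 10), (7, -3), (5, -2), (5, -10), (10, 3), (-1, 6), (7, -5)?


Convex hull vertices (CCW): (-1, 6), (5, -10), (10, -8), (10, 3), (4, 10)
Count = 5

5


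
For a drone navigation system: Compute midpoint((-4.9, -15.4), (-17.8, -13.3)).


M = (((-4.9)+(-17.8))/2, ((-15.4)+(-13.3))/2)
= (-11.35, -14.35)

(-11.35, -14.35)


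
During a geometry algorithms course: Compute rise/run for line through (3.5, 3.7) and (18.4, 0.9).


slope = (y2-y1)/(x2-x1) = (0.9-3.7)/(18.4-3.5) = (-2.8)/14.9 = -0.1879

-0.1879


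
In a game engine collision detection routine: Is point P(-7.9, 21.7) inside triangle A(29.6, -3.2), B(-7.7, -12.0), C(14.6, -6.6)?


Cross products: AB x AP = -1258.77, BC x BP = 752.59, CA x CP = 501
All same sign? no

No, outside


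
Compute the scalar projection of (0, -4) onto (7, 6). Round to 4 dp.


u.v = -24, |v| = sqrt(85) = 9.2195
Scalar projection = u.v / |v| = -24 / sqrt(85) = -2.6032

-2.6032


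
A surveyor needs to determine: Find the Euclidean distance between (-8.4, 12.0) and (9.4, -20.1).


dx=17.8, dy=-32.1
d^2 = 17.8^2 + (-32.1)^2 = 1347.25
d = sqrt(1347.25) = 36.7049

36.7049


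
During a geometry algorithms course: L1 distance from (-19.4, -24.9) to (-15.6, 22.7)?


|(-19.4)-(-15.6)| + |(-24.9)-22.7| = 3.8 + 47.6 = 51.4

51.4


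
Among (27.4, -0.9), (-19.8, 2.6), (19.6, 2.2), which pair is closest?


d(P0,P1) = 47.3296, d(P0,P2) = 8.3934, d(P1,P2) = 39.402
Closest: P0 and P2

Closest pair: (27.4, -0.9) and (19.6, 2.2), distance = 8.3934


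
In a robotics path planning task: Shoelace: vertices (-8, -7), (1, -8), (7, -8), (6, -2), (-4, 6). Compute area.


Shoelace sum: ((-8)*(-8) - 1*(-7)) + (1*(-8) - 7*(-8)) + (7*(-2) - 6*(-8)) + (6*6 - (-4)*(-2)) + ((-4)*(-7) - (-8)*6)
= 257
Area = |257|/2 = 128.5

128.5


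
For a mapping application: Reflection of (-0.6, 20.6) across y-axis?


Reflection over y-axis: (x,y) -> (-x,y)
(-0.6, 20.6) -> (0.6, 20.6)

(0.6, 20.6)


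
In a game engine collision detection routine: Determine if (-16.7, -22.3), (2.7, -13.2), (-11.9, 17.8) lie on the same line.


Cross product: (2.7-(-16.7))*(17.8-(-22.3)) - ((-13.2)-(-22.3))*((-11.9)-(-16.7))
= 734.26

No, not collinear


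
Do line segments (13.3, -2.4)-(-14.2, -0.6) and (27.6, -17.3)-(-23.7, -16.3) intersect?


Cross products: d1=-750.07, d2=-814.91, d3=384.01, d4=448.85
d1*d2 < 0 and d3*d4 < 0? no

No, they don't intersect


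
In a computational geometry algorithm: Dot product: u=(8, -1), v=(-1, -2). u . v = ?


u . v = u_x*v_x + u_y*v_y = 8*(-1) + (-1)*(-2)
= (-8) + 2 = -6

-6


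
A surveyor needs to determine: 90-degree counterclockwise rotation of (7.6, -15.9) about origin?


90° CCW: (x,y) -> (-y, x)
(7.6,-15.9) -> (15.9, 7.6)

(15.9, 7.6)


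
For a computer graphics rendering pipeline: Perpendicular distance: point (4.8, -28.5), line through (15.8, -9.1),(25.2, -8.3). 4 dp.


|cross product| = 173.56
|line direction| = sqrt(89) = 9.434
Distance = 173.56/sqrt(89) = 18.3973

18.3973


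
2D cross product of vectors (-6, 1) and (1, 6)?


u x v = u_x*v_y - u_y*v_x = (-6)*6 - 1*1
= (-36) - 1 = -37

-37


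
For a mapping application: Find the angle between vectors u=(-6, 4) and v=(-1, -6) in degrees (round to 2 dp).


u.v = -18, |u| = sqrt(52) = 7.2111, |v| = sqrt(37) = 6.0828
cos(theta) = u.v/(|u||v|) = -18/sqrt(1924) = -0.410365
theta = acos(-0.410365) = 114.23 degrees

114.23 degrees


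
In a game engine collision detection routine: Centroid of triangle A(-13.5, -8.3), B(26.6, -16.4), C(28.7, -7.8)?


Centroid = ((x_A+x_B+x_C)/3, (y_A+y_B+y_C)/3)
= (((-13.5)+26.6+28.7)/3, ((-8.3)+(-16.4)+(-7.8))/3)
= (13.9333, -10.8333)

(13.9333, -10.8333)


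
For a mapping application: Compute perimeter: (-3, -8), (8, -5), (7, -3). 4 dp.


Sides: (-3, -8)->(8, -5): sqrt(130) = 11.401754, (8, -5)->(7, -3): sqrt(5) = 2.236068, (7, -3)->(-3, -8): sqrt(125) = 11.18034
Sum = 24.818162
Perimeter = 24.8182

24.8182


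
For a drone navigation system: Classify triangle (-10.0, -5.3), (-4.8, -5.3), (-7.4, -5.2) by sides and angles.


Side lengths squared: AB^2=27.04, BC^2=6.77, CA^2=6.77
Sorted: [6.77, 6.77, 27.04]
By sides: Isosceles, By angles: Obtuse

Isosceles, Obtuse


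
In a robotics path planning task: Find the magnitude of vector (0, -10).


|u| = sqrt(0^2 + (-10)^2) = sqrt(100) = 10

10


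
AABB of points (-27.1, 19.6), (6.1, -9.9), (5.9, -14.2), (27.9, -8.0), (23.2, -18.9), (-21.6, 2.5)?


x range: [-27.1, 27.9]
y range: [-18.9, 19.6]
Bounding box: (-27.1,-18.9) to (27.9,19.6)

(-27.1,-18.9) to (27.9,19.6)


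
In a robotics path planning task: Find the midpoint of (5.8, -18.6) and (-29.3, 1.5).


M = ((5.8+(-29.3))/2, ((-18.6)+1.5)/2)
= (-11.75, -8.55)

(-11.75, -8.55)


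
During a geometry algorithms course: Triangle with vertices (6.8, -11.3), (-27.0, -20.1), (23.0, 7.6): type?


Side lengths squared: AB^2=1219.88, BC^2=3267.29, CA^2=619.65
Sorted: [619.65, 1219.88, 3267.29]
By sides: Scalene, By angles: Obtuse

Scalene, Obtuse


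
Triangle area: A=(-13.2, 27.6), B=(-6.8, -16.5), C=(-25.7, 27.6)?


Area = |x_A(y_B-y_C) + x_B(y_C-y_A) + x_C(y_A-y_B)|/2
= |582.12 + 0 + (-1133.37)|/2
= 551.25/2 = 275.625

275.625


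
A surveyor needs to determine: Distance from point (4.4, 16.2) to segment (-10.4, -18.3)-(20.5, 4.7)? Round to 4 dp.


Project P onto AB: t = 0.843 (clamped to [0,1])
Closest point on segment: (15.648, 1.0885)
Distance: 18.8381

18.8381


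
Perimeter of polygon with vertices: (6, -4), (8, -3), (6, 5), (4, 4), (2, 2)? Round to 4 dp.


Sides: (6, -4)->(8, -3): sqrt(5) = 2.236068, (8, -3)->(6, 5): sqrt(68) = 8.246211, (6, 5)->(4, 4): sqrt(5) = 2.236068, (4, 4)->(2, 2): sqrt(8) = 2.828427, (2, 2)->(6, -4): sqrt(52) = 7.211103
Sum = 22.757877
Perimeter = 22.7579

22.7579


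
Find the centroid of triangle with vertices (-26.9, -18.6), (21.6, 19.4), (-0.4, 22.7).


Centroid = ((x_A+x_B+x_C)/3, (y_A+y_B+y_C)/3)
= (((-26.9)+21.6+(-0.4))/3, ((-18.6)+19.4+22.7)/3)
= (-1.9, 7.8333)

(-1.9, 7.8333)


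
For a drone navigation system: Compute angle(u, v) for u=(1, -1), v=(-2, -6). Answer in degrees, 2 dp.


u.v = 4, |u| = sqrt(2) = 1.4142, |v| = sqrt(40) = 6.3246
cos(theta) = u.v/(|u||v|) = 4/sqrt(80) = 0.447214
theta = acos(0.447214) = 63.43 degrees

63.43 degrees


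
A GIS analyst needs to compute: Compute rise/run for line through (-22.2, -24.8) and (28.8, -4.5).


slope = (y2-y1)/(x2-x1) = ((-4.5)-(-24.8))/(28.8-(-22.2)) = 20.3/51 = 0.398

0.398


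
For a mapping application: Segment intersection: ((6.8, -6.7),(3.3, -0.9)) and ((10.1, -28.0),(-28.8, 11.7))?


Cross products: d1=-697.56, d2=-784.23, d3=55.41, d4=142.08
d1*d2 < 0 and d3*d4 < 0? no

No, they don't intersect


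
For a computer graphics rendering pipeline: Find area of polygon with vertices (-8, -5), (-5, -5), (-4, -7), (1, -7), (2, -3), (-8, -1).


Shoelace sum: ((-8)*(-5) - (-5)*(-5)) + ((-5)*(-7) - (-4)*(-5)) + ((-4)*(-7) - 1*(-7)) + (1*(-3) - 2*(-7)) + (2*(-1) - (-8)*(-3)) + ((-8)*(-5) - (-8)*(-1))
= 82
Area = |82|/2 = 41

41


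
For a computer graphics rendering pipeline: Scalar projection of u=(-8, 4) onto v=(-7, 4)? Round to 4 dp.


u.v = 72, |v| = sqrt(65) = 8.0623
Scalar projection = u.v / |v| = 72 / sqrt(65) = 8.9305

8.9305


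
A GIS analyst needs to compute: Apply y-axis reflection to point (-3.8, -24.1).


Reflection over y-axis: (x,y) -> (-x,y)
(-3.8, -24.1) -> (3.8, -24.1)

(3.8, -24.1)


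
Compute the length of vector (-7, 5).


|u| = sqrt((-7)^2 + 5^2) = sqrt(74) = 8.6023

8.6023


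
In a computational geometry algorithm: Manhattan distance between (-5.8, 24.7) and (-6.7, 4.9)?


|(-5.8)-(-6.7)| + |24.7-4.9| = 0.9 + 19.8 = 20.7

20.7


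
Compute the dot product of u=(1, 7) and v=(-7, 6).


u . v = u_x*v_x + u_y*v_y = 1*(-7) + 7*6
= (-7) + 42 = 35

35


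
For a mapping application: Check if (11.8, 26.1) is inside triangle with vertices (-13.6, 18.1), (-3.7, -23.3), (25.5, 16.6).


Cross products: AB x AP = 1130.76, BC x BP = 824.03, CA x CP = -350.9
All same sign? no

No, outside


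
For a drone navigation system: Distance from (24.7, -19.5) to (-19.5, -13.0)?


dx=-44.2, dy=6.5
d^2 = (-44.2)^2 + 6.5^2 = 1995.89
d = sqrt(1995.89) = 44.6754

44.6754


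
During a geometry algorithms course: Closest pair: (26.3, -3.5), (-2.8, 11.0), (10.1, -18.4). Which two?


d(P0,P1) = 32.5125, d(P0,P2) = 22.0102, d(P1,P2) = 32.1056
Closest: P0 and P2

Closest pair: (26.3, -3.5) and (10.1, -18.4), distance = 22.0102


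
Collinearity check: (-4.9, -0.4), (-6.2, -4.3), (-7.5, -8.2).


Cross product: ((-6.2)-(-4.9))*((-8.2)-(-0.4)) - ((-4.3)-(-0.4))*((-7.5)-(-4.9))
= 0

Yes, collinear


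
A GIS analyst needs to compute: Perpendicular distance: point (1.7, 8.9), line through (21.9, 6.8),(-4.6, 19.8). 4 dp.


|cross product| = 206.95
|line direction| = sqrt(871.25) = 29.5169
Distance = 206.95/sqrt(871.25) = 7.0112

7.0112


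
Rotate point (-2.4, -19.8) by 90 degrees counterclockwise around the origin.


90° CCW: (x,y) -> (-y, x)
(-2.4,-19.8) -> (19.8, -2.4)

(19.8, -2.4)


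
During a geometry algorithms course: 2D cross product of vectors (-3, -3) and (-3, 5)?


u x v = u_x*v_y - u_y*v_x = (-3)*5 - (-3)*(-3)
= (-15) - 9 = -24

-24


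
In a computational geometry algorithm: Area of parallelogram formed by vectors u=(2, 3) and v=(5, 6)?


|u x v| = |2*6 - 3*5|
= |12 - 15| = 3

3


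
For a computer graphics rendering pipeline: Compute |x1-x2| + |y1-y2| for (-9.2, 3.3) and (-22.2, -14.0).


|(-9.2)-(-22.2)| + |3.3-(-14)| = 13 + 17.3 = 30.3

30.3


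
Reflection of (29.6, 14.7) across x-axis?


Reflection over x-axis: (x,y) -> (x,-y)
(29.6, 14.7) -> (29.6, -14.7)

(29.6, -14.7)


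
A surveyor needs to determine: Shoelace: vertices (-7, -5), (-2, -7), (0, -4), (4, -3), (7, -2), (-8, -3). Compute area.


Shoelace sum: ((-7)*(-7) - (-2)*(-5)) + ((-2)*(-4) - 0*(-7)) + (0*(-3) - 4*(-4)) + (4*(-2) - 7*(-3)) + (7*(-3) - (-8)*(-2)) + ((-8)*(-5) - (-7)*(-3))
= 58
Area = |58|/2 = 29

29


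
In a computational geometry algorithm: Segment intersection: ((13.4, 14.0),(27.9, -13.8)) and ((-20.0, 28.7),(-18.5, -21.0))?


Cross products: d1=1637.93, d2=2316.88, d3=-715.37, d4=-1394.32
d1*d2 < 0 and d3*d4 < 0? no

No, they don't intersect


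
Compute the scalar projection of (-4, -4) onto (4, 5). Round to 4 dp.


u.v = -36, |v| = sqrt(41) = 6.4031
Scalar projection = u.v / |v| = -36 / sqrt(41) = -5.6223

-5.6223


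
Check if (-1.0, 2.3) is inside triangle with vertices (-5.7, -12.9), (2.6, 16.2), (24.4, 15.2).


Cross products: AB x AP = -10.61, BC x BP = -306.62, CA x CP = -325.45
All same sign? yes

Yes, inside


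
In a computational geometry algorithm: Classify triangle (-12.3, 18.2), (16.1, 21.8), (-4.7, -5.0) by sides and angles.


Side lengths squared: AB^2=819.52, BC^2=1150.88, CA^2=596
Sorted: [596, 819.52, 1150.88]
By sides: Scalene, By angles: Acute

Scalene, Acute


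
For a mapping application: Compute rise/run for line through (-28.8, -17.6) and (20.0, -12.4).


slope = (y2-y1)/(x2-x1) = ((-12.4)-(-17.6))/(20-(-28.8)) = 5.2/48.8 = 0.1066

0.1066


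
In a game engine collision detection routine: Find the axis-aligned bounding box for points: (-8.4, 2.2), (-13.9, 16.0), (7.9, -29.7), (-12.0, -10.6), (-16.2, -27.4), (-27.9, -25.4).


x range: [-27.9, 7.9]
y range: [-29.7, 16]
Bounding box: (-27.9,-29.7) to (7.9,16)

(-27.9,-29.7) to (7.9,16)


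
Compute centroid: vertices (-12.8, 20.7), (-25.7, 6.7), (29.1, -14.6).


Centroid = ((x_A+x_B+x_C)/3, (y_A+y_B+y_C)/3)
= (((-12.8)+(-25.7)+29.1)/3, (20.7+6.7+(-14.6))/3)
= (-3.1333, 4.2667)

(-3.1333, 4.2667)


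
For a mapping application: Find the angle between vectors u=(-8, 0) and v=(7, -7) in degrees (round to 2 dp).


u.v = -56, |u| = sqrt(64) = 8, |v| = sqrt(98) = 9.8995
cos(theta) = u.v/(|u||v|) = -56/sqrt(6272) = -0.707107
theta = acos(-0.707107) = 135 degrees

135 degrees


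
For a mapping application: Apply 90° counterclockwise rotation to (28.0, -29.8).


90° CCW: (x,y) -> (-y, x)
(28,-29.8) -> (29.8, 28)

(29.8, 28)


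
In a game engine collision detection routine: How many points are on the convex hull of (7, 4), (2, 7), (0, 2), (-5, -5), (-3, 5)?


Convex hull vertices (CCW): (-5, -5), (7, 4), (2, 7), (-3, 5)
Count = 4

4


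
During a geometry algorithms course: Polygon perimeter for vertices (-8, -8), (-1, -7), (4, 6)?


Sides: (-8, -8)->(-1, -7): sqrt(50) = 7.071068, (-1, -7)->(4, 6): sqrt(194) = 13.928388, (4, 6)->(-8, -8): sqrt(340) = 18.439089
Sum = 39.438545
Perimeter = 39.4385

39.4385


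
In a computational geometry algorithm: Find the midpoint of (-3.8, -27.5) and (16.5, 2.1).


M = (((-3.8)+16.5)/2, ((-27.5)+2.1)/2)
= (6.35, -12.7)

(6.35, -12.7)


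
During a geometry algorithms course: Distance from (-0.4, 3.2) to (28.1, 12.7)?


dx=28.5, dy=9.5
d^2 = 28.5^2 + 9.5^2 = 902.5
d = sqrt(902.5) = 30.0416

30.0416


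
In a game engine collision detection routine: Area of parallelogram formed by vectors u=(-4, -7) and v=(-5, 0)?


|u x v| = |(-4)*0 - (-7)*(-5)|
= |0 - 35| = 35

35


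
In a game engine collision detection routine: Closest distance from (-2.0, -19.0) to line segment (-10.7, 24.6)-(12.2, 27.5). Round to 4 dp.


Project P onto AB: t = 0.1366 (clamped to [0,1])
Closest point on segment: (-7.5716, 24.9962)
Distance: 44.3476

44.3476


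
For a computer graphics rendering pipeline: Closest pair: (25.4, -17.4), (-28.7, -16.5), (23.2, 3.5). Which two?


d(P0,P1) = 54.1075, d(P0,P2) = 21.0155, d(P1,P2) = 55.6202
Closest: P0 and P2

Closest pair: (25.4, -17.4) and (23.2, 3.5), distance = 21.0155


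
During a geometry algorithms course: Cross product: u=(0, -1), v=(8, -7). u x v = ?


u x v = u_x*v_y - u_y*v_x = 0*(-7) - (-1)*8
= 0 - (-8) = 8

8


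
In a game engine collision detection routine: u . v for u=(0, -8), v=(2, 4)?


u . v = u_x*v_x + u_y*v_y = 0*2 + (-8)*4
= 0 + (-32) = -32

-32


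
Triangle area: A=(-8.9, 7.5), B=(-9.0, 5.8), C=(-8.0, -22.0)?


Area = |x_A(y_B-y_C) + x_B(y_C-y_A) + x_C(y_A-y_B)|/2
= |(-247.42) + 265.5 + (-13.6)|/2
= 4.48/2 = 2.24

2.24


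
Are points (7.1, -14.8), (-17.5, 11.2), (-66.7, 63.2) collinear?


Cross product: ((-17.5)-7.1)*(63.2-(-14.8)) - (11.2-(-14.8))*((-66.7)-7.1)
= 0

Yes, collinear


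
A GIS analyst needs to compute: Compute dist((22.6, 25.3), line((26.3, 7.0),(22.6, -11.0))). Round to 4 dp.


|cross product| = 134.31
|line direction| = sqrt(337.69) = 18.3763
Distance = 134.31/sqrt(337.69) = 7.3089

7.3089


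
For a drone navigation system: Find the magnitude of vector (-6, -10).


|u| = sqrt((-6)^2 + (-10)^2) = sqrt(136) = 11.6619

11.6619


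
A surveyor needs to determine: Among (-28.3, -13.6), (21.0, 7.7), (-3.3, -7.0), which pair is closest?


d(P0,P1) = 53.7046, d(P0,P2) = 25.8565, d(P1,P2) = 28.4004
Closest: P0 and P2

Closest pair: (-28.3, -13.6) and (-3.3, -7.0), distance = 25.8565


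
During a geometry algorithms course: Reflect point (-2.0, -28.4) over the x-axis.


Reflection over x-axis: (x,y) -> (x,-y)
(-2, -28.4) -> (-2, 28.4)

(-2, 28.4)


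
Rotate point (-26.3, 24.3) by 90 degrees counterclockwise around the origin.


90° CCW: (x,y) -> (-y, x)
(-26.3,24.3) -> (-24.3, -26.3)

(-24.3, -26.3)


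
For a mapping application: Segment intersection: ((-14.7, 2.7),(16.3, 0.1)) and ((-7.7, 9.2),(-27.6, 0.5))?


Cross products: d1=68.45, d2=389.89, d3=219.7, d4=-101.74
d1*d2 < 0 and d3*d4 < 0? no

No, they don't intersect


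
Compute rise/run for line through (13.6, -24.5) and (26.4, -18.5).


slope = (y2-y1)/(x2-x1) = ((-18.5)-(-24.5))/(26.4-13.6) = 6/12.8 = 0.4688

0.4688


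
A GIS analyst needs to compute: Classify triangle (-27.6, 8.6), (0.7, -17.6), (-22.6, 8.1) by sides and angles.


Side lengths squared: AB^2=1487.33, BC^2=1203.38, CA^2=25.25
Sorted: [25.25, 1203.38, 1487.33]
By sides: Scalene, By angles: Obtuse

Scalene, Obtuse


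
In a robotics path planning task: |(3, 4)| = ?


|u| = sqrt(3^2 + 4^2) = sqrt(25) = 5

5


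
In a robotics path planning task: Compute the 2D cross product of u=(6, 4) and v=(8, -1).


u x v = u_x*v_y - u_y*v_x = 6*(-1) - 4*8
= (-6) - 32 = -38

-38


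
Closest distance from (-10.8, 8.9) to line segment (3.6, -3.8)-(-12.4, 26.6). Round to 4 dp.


Project P onto AB: t = 0.5224 (clamped to [0,1])
Closest point on segment: (-4.7579, 12.08)
Distance: 6.8278

6.8278


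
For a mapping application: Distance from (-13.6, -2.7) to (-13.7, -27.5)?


dx=-0.1, dy=-24.8
d^2 = (-0.1)^2 + (-24.8)^2 = 615.05
d = sqrt(615.05) = 24.8002

24.8002


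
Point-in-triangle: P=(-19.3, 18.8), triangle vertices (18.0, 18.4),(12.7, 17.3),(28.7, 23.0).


Cross products: AB x AP = -43.15, BC x BP = 206.4, CA x CP = -175.86
All same sign? no

No, outside


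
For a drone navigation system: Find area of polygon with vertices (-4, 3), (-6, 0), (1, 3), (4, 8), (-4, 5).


Shoelace sum: ((-4)*0 - (-6)*3) + ((-6)*3 - 1*0) + (1*8 - 4*3) + (4*5 - (-4)*8) + ((-4)*3 - (-4)*5)
= 56
Area = |56|/2 = 28

28


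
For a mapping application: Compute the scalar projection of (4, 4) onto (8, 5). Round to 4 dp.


u.v = 52, |v| = sqrt(89) = 9.434
Scalar projection = u.v / |v| = 52 / sqrt(89) = 5.512

5.512


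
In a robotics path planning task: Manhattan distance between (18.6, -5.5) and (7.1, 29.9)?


|18.6-7.1| + |(-5.5)-29.9| = 11.5 + 35.4 = 46.9

46.9


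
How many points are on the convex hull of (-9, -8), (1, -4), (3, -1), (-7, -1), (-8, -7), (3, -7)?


Convex hull vertices (CCW): (-9, -8), (3, -7), (3, -1), (-7, -1)
Count = 4

4


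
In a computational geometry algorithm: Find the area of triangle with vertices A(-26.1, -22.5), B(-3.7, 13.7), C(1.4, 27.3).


Area = |x_A(y_B-y_C) + x_B(y_C-y_A) + x_C(y_A-y_B)|/2
= |354.96 + (-184.26) + (-50.68)|/2
= 120.02/2 = 60.01

60.01


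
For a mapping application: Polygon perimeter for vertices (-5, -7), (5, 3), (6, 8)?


Sides: (-5, -7)->(5, 3): sqrt(200) = 14.142136, (5, 3)->(6, 8): sqrt(26) = 5.09902, (6, 8)->(-5, -7): sqrt(346) = 18.601075
Sum = 37.842231
Perimeter = 37.8422

37.8422


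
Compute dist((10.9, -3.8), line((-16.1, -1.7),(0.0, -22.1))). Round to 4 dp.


|cross product| = 516.99
|line direction| = sqrt(675.37) = 25.9879
Distance = 516.99/sqrt(675.37) = 19.8935

19.8935


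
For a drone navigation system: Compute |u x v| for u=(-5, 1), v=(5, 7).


|u x v| = |(-5)*7 - 1*5|
= |(-35) - 5| = 40

40


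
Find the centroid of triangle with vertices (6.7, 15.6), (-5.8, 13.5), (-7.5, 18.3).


Centroid = ((x_A+x_B+x_C)/3, (y_A+y_B+y_C)/3)
= ((6.7+(-5.8)+(-7.5))/3, (15.6+13.5+18.3)/3)
= (-2.2, 15.8)

(-2.2, 15.8)


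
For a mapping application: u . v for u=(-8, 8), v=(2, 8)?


u . v = u_x*v_x + u_y*v_y = (-8)*2 + 8*8
= (-16) + 64 = 48

48


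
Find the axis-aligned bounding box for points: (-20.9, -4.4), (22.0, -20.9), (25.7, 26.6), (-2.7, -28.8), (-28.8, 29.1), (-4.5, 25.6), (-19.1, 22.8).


x range: [-28.8, 25.7]
y range: [-28.8, 29.1]
Bounding box: (-28.8,-28.8) to (25.7,29.1)

(-28.8,-28.8) to (25.7,29.1)


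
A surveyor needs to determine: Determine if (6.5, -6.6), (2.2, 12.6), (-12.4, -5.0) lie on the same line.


Cross product: (2.2-6.5)*((-5)-(-6.6)) - (12.6-(-6.6))*((-12.4)-6.5)
= 356

No, not collinear


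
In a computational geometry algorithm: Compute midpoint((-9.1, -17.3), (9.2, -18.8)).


M = (((-9.1)+9.2)/2, ((-17.3)+(-18.8))/2)
= (0.05, -18.05)

(0.05, -18.05)


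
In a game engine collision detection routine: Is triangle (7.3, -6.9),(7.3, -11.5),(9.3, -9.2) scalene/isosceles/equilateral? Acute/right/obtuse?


Side lengths squared: AB^2=21.16, BC^2=9.29, CA^2=9.29
Sorted: [9.29, 9.29, 21.16]
By sides: Isosceles, By angles: Obtuse

Isosceles, Obtuse


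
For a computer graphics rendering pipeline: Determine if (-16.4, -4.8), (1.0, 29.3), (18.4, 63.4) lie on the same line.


Cross product: (1-(-16.4))*(63.4-(-4.8)) - (29.3-(-4.8))*(18.4-(-16.4))
= 0

Yes, collinear


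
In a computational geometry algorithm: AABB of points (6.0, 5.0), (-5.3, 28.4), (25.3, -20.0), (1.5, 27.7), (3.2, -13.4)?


x range: [-5.3, 25.3]
y range: [-20, 28.4]
Bounding box: (-5.3,-20) to (25.3,28.4)

(-5.3,-20) to (25.3,28.4)


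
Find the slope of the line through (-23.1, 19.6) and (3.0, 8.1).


slope = (y2-y1)/(x2-x1) = (8.1-19.6)/(3-(-23.1)) = (-11.5)/26.1 = -0.4406

-0.4406


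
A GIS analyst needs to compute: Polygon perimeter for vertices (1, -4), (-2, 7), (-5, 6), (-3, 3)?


Sides: (1, -4)->(-2, 7): sqrt(130) = 11.401754, (-2, 7)->(-5, 6): sqrt(10) = 3.162278, (-5, 6)->(-3, 3): sqrt(13) = 3.605551, (-3, 3)->(1, -4): sqrt(65) = 8.062258
Sum = 26.231841
Perimeter = 26.2318

26.2318


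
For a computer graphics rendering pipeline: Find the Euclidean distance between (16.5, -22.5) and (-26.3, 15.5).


dx=-42.8, dy=38
d^2 = (-42.8)^2 + 38^2 = 3275.84
d = sqrt(3275.84) = 57.235

57.235


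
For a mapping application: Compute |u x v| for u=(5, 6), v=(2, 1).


|u x v| = |5*1 - 6*2|
= |5 - 12| = 7

7


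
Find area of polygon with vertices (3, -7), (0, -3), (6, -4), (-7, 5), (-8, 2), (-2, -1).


Shoelace sum: (3*(-3) - 0*(-7)) + (0*(-4) - 6*(-3)) + (6*5 - (-7)*(-4)) + ((-7)*2 - (-8)*5) + ((-8)*(-1) - (-2)*2) + ((-2)*(-7) - 3*(-1))
= 66
Area = |66|/2 = 33

33


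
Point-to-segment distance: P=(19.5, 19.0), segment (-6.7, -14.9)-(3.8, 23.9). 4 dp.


Project P onto AB: t = 0.9844 (clamped to [0,1])
Closest point on segment: (3.6358, 23.2932)
Distance: 16.4349

16.4349


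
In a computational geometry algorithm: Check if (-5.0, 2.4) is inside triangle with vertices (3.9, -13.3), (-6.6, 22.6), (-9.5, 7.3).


Cross products: AB x AP = 154.66, BC x BP = 83.06, CA x CP = 27.04
All same sign? yes

Yes, inside


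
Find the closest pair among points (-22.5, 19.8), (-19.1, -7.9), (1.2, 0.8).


d(P0,P1) = 27.9079, d(P0,P2) = 30.3758, d(P1,P2) = 22.0857
Closest: P1 and P2

Closest pair: (-19.1, -7.9) and (1.2, 0.8), distance = 22.0857


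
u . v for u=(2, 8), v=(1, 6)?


u . v = u_x*v_x + u_y*v_y = 2*1 + 8*6
= 2 + 48 = 50

50


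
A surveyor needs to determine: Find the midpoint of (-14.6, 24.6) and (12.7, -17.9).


M = (((-14.6)+12.7)/2, (24.6+(-17.9))/2)
= (-0.95, 3.35)

(-0.95, 3.35)


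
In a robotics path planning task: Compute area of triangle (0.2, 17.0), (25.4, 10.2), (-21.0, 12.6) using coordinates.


Area = |x_A(y_B-y_C) + x_B(y_C-y_A) + x_C(y_A-y_B)|/2
= |(-0.48) + (-111.76) + (-142.8)|/2
= 255.04/2 = 127.52

127.52


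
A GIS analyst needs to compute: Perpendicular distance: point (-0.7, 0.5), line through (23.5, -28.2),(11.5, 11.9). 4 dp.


|cross product| = 626.02
|line direction| = sqrt(1752.01) = 41.857
Distance = 626.02/sqrt(1752.01) = 14.9562

14.9562


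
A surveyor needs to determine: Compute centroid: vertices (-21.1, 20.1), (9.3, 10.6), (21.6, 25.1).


Centroid = ((x_A+x_B+x_C)/3, (y_A+y_B+y_C)/3)
= (((-21.1)+9.3+21.6)/3, (20.1+10.6+25.1)/3)
= (3.2667, 18.6)

(3.2667, 18.6)


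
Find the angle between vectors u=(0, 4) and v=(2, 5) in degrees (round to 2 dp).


u.v = 20, |u| = sqrt(16) = 4, |v| = sqrt(29) = 5.3852
cos(theta) = u.v/(|u||v|) = 20/sqrt(464) = 0.928477
theta = acos(0.928477) = 21.8 degrees

21.8 degrees


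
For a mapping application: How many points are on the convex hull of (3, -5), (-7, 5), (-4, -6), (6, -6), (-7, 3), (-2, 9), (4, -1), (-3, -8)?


Convex hull vertices (CCW): (-7, 3), (-4, -6), (-3, -8), (6, -6), (4, -1), (-2, 9), (-7, 5)
Count = 7

7


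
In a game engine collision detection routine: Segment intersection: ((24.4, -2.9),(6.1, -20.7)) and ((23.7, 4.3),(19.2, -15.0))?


Cross products: d1=45.91, d2=-227.18, d3=-144.22, d4=128.87
d1*d2 < 0 and d3*d4 < 0? yes

Yes, they intersect


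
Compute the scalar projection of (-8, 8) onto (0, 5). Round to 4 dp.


u.v = 40, |v| = sqrt(25) = 5
Scalar projection = u.v / |v| = 40 / sqrt(25) = 8

8


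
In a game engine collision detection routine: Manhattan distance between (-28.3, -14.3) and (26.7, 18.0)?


|(-28.3)-26.7| + |(-14.3)-18| = 55 + 32.3 = 87.3

87.3


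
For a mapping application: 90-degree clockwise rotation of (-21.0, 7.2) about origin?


90° CW: (x,y) -> (y, -x)
(-21,7.2) -> (7.2, 21)

(7.2, 21)


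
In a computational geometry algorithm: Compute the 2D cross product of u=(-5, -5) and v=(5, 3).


u x v = u_x*v_y - u_y*v_x = (-5)*3 - (-5)*5
= (-15) - (-25) = 10

10


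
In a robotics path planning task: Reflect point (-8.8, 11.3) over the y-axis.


Reflection over y-axis: (x,y) -> (-x,y)
(-8.8, 11.3) -> (8.8, 11.3)

(8.8, 11.3)


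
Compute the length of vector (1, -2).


|u| = sqrt(1^2 + (-2)^2) = sqrt(5) = 2.2361

2.2361


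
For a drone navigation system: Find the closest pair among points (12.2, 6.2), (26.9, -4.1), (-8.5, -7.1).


d(P0,P1) = 17.9494, d(P0,P2) = 24.6045, d(P1,P2) = 35.5269
Closest: P0 and P1

Closest pair: (12.2, 6.2) and (26.9, -4.1), distance = 17.9494


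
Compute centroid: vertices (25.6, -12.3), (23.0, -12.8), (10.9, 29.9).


Centroid = ((x_A+x_B+x_C)/3, (y_A+y_B+y_C)/3)
= ((25.6+23+10.9)/3, ((-12.3)+(-12.8)+29.9)/3)
= (19.8333, 1.6)

(19.8333, 1.6)


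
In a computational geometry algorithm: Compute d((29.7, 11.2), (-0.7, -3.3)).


dx=-30.4, dy=-14.5
d^2 = (-30.4)^2 + (-14.5)^2 = 1134.41
d = sqrt(1134.41) = 33.681

33.681


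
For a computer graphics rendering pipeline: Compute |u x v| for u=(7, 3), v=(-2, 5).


|u x v| = |7*5 - 3*(-2)|
= |35 - (-6)| = 41

41


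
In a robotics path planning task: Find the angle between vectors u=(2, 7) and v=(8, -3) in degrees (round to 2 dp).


u.v = -5, |u| = sqrt(53) = 7.2801, |v| = sqrt(73) = 8.544
cos(theta) = u.v/(|u||v|) = -5/sqrt(3869) = -0.080384
theta = acos(-0.080384) = 94.61 degrees

94.61 degrees


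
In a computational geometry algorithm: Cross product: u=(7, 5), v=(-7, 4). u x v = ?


u x v = u_x*v_y - u_y*v_x = 7*4 - 5*(-7)
= 28 - (-35) = 63

63


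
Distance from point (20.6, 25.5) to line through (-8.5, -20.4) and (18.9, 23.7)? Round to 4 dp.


|cross product| = 25.65
|line direction| = sqrt(2695.57) = 51.9189
Distance = 25.65/sqrt(2695.57) = 0.494

0.494


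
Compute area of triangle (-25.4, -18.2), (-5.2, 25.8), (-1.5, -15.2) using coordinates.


Area = |x_A(y_B-y_C) + x_B(y_C-y_A) + x_C(y_A-y_B)|/2
= |(-1041.4) + (-15.6) + 66|/2
= 991/2 = 495.5

495.5


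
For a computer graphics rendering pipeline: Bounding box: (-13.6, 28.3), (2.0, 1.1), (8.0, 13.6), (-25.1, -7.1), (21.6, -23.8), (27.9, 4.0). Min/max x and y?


x range: [-25.1, 27.9]
y range: [-23.8, 28.3]
Bounding box: (-25.1,-23.8) to (27.9,28.3)

(-25.1,-23.8) to (27.9,28.3)


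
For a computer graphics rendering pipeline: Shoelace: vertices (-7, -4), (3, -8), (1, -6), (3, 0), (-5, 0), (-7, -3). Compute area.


Shoelace sum: ((-7)*(-8) - 3*(-4)) + (3*(-6) - 1*(-8)) + (1*0 - 3*(-6)) + (3*0 - (-5)*0) + ((-5)*(-3) - (-7)*0) + ((-7)*(-4) - (-7)*(-3))
= 98
Area = |98|/2 = 49

49


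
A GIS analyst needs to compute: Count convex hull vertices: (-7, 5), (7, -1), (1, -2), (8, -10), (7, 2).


Convex hull vertices (CCW): (-7, 5), (8, -10), (7, 2)
Count = 3

3


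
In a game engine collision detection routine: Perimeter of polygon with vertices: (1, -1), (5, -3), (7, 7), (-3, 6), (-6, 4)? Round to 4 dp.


Sides: (1, -1)->(5, -3): sqrt(20) = 4.472136, (5, -3)->(7, 7): sqrt(104) = 10.198039, (7, 7)->(-3, 6): sqrt(101) = 10.049876, (-3, 6)->(-6, 4): sqrt(13) = 3.605551, (-6, 4)->(1, -1): sqrt(74) = 8.602325
Sum = 36.927927
Perimeter = 36.9279

36.9279


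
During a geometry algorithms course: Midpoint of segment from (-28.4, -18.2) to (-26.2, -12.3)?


M = (((-28.4)+(-26.2))/2, ((-18.2)+(-12.3))/2)
= (-27.3, -15.25)

(-27.3, -15.25)


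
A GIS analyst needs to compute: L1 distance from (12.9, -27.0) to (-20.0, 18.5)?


|12.9-(-20)| + |(-27)-18.5| = 32.9 + 45.5 = 78.4

78.4


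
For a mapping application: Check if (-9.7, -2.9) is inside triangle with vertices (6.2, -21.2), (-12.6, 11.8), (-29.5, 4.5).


Cross products: AB x AP = 180.66, BC x BP = 269.6, CA x CP = 244.68
All same sign? yes

Yes, inside


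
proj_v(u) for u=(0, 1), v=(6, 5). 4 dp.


u.v = 5, |v| = sqrt(61) = 7.8102
Scalar projection = u.v / |v| = 5 / sqrt(61) = 0.6402

0.6402


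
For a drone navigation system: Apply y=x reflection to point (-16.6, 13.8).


Reflection over y=x: (x,y) -> (y,x)
(-16.6, 13.8) -> (13.8, -16.6)

(13.8, -16.6)


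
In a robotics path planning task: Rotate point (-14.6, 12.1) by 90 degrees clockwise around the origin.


90° CW: (x,y) -> (y, -x)
(-14.6,12.1) -> (12.1, 14.6)

(12.1, 14.6)


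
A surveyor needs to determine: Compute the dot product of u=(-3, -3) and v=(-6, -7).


u . v = u_x*v_x + u_y*v_y = (-3)*(-6) + (-3)*(-7)
= 18 + 21 = 39

39


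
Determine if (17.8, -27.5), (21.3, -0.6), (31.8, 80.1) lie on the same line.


Cross product: (21.3-17.8)*(80.1-(-27.5)) - ((-0.6)-(-27.5))*(31.8-17.8)
= 0

Yes, collinear


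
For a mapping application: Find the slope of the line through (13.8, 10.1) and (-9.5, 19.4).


slope = (y2-y1)/(x2-x1) = (19.4-10.1)/((-9.5)-13.8) = 9.3/(-23.3) = -0.3991

-0.3991


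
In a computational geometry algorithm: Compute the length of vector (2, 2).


|u| = sqrt(2^2 + 2^2) = sqrt(8) = 2.8284

2.8284


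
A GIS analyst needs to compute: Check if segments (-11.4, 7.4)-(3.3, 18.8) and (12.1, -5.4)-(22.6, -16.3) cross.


Cross products: d1=-121.75, d2=158.18, d3=-456.06, d4=-735.99
d1*d2 < 0 and d3*d4 < 0? no

No, they don't intersect


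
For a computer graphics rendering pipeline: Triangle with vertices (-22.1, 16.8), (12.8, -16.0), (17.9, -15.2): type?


Side lengths squared: AB^2=2293.85, BC^2=26.65, CA^2=2624
Sorted: [26.65, 2293.85, 2624]
By sides: Scalene, By angles: Obtuse

Scalene, Obtuse


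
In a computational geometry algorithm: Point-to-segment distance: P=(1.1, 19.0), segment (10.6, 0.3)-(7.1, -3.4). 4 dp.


Project P onto AB: t = 0 (clamped to [0,1])
Closest point on segment: (10.6, 0.3)
Distance: 20.9747

20.9747


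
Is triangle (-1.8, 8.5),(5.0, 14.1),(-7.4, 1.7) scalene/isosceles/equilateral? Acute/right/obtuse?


Side lengths squared: AB^2=77.6, BC^2=307.52, CA^2=77.6
Sorted: [77.6, 77.6, 307.52]
By sides: Isosceles, By angles: Obtuse

Isosceles, Obtuse


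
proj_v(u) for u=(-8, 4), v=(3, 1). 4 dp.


u.v = -20, |v| = sqrt(10) = 3.1623
Scalar projection = u.v / |v| = -20 / sqrt(10) = -6.3246

-6.3246


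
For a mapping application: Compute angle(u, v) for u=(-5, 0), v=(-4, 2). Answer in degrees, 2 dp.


u.v = 20, |u| = sqrt(25) = 5, |v| = sqrt(20) = 4.4721
cos(theta) = u.v/(|u||v|) = 20/sqrt(500) = 0.894427
theta = acos(0.894427) = 26.57 degrees

26.57 degrees


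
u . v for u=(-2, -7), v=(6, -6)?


u . v = u_x*v_x + u_y*v_y = (-2)*6 + (-7)*(-6)
= (-12) + 42 = 30

30


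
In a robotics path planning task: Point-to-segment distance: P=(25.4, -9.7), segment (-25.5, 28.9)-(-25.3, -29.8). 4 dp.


Project P onto AB: t = 0.6605 (clamped to [0,1])
Closest point on segment: (-25.3679, -9.873)
Distance: 50.7682

50.7682


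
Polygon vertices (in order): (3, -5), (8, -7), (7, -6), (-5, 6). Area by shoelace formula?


Shoelace sum: (3*(-7) - 8*(-5)) + (8*(-6) - 7*(-7)) + (7*6 - (-5)*(-6)) + ((-5)*(-5) - 3*6)
= 39
Area = |39|/2 = 19.5

19.5


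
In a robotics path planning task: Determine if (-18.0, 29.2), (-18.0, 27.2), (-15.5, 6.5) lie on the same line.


Cross product: ((-18)-(-18))*(6.5-29.2) - (27.2-29.2)*((-15.5)-(-18))
= 5

No, not collinear


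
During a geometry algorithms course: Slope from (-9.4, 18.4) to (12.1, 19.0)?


slope = (y2-y1)/(x2-x1) = (19-18.4)/(12.1-(-9.4)) = 0.6/21.5 = 0.0279

0.0279


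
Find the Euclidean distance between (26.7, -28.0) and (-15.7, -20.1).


dx=-42.4, dy=7.9
d^2 = (-42.4)^2 + 7.9^2 = 1860.17
d = sqrt(1860.17) = 43.1297

43.1297


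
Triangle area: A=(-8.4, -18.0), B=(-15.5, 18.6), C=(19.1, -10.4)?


Area = |x_A(y_B-y_C) + x_B(y_C-y_A) + x_C(y_A-y_B)|/2
= |(-243.6) + (-117.8) + (-699.06)|/2
= 1060.46/2 = 530.23

530.23


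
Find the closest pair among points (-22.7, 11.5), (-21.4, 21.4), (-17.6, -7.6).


d(P0,P1) = 9.985, d(P0,P2) = 19.7692, d(P1,P2) = 29.2479
Closest: P0 and P1

Closest pair: (-22.7, 11.5) and (-21.4, 21.4), distance = 9.985


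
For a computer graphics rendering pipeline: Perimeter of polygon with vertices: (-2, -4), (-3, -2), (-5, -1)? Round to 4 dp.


Sides: (-2, -4)->(-3, -2): sqrt(5) = 2.236068, (-3, -2)->(-5, -1): sqrt(5) = 2.236068, (-5, -1)->(-2, -4): sqrt(18) = 4.242641
Sum = 8.714777
Perimeter = 8.7148

8.7148


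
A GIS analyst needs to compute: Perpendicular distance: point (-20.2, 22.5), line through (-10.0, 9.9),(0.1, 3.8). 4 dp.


|cross product| = 65.04
|line direction| = sqrt(139.22) = 11.7992
Distance = 65.04/sqrt(139.22) = 5.5123

5.5123


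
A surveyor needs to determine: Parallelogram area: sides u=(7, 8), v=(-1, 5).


|u x v| = |7*5 - 8*(-1)|
= |35 - (-8)| = 43

43


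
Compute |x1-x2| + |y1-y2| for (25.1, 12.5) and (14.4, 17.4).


|25.1-14.4| + |12.5-17.4| = 10.7 + 4.9 = 15.6

15.6
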